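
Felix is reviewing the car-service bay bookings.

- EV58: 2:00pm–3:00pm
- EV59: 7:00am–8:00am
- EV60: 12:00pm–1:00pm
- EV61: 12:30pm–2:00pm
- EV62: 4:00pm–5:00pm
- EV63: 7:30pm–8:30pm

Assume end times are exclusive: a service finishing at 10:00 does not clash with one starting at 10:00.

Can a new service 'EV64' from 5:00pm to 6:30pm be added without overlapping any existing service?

Yes — the slot is free

EV59: ends 8:00am at or before EV64 starts 5:00pm → clear.
EV60: ends 1:00pm at or before EV64 starts 5:00pm → clear.
EV61: ends 2:00pm at or before EV64 starts 5:00pm → clear.
EV58: ends 3:00pm at or before EV64 starts 5:00pm → clear.
EV62: ends 5:00pm at or before EV64 starts 5:00pm → clear.
EV63: starts 7:30pm at or after EV64 ends 6:30pm → clear.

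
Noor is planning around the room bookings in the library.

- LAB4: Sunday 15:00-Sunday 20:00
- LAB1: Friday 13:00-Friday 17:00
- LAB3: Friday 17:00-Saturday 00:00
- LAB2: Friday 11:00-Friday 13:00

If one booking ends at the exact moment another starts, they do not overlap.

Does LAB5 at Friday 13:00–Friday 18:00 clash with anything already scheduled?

LAB2: ends Friday 13:00 at or before LAB5 starts Friday 13:00 → clear.
LAB1: starts Friday 13:00 before LAB5 ends Friday 18:00, and ends Friday 17:00 after LAB5 starts Friday 13:00 → overlap.
LAB3: starts Friday 17:00 before LAB5 ends Friday 18:00, and ends Saturday 00:00 after LAB5 starts Friday 13:00 → overlap.
LAB4: starts Sunday 15:00 at or after LAB5 ends Friday 18:00 → clear.
LAB5 overlaps LAB1, LAB3.

Yes — it overlaps LAB1, LAB3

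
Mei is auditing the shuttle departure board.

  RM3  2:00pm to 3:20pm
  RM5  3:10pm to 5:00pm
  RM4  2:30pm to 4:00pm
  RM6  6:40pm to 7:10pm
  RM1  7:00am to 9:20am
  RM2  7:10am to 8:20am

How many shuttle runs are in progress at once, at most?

3

Sort all start/end points and keep a running count:
7:00am start RM1 → 1
7:10am start RM2 → 2
8:20am end RM2 → 1
9:20am end RM1 → 0
2:00pm start RM3 → 1
2:30pm start RM4 → 2
3:10pm start RM5 → 3
3:20pm end RM3 → 2
4:00pm end RM4 → 1
5:00pm end RM5 → 0
6:40pm start RM6 → 1
7:10pm end RM6 → 0
Peak is 3, at 3:10pm (RM3, RM4, RM5).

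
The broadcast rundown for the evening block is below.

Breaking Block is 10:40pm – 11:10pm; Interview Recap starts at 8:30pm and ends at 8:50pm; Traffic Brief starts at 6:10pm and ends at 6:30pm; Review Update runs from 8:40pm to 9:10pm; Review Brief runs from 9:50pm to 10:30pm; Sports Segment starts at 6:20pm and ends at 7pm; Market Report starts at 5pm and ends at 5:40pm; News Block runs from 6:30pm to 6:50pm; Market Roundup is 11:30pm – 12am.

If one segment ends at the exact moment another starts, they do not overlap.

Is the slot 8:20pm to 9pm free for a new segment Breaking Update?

Market Report: ends 5:40pm at or before Breaking Update starts 8:20pm → clear.
Traffic Brief: ends 6:30pm at or before Breaking Update starts 8:20pm → clear.
Sports Segment: ends 7pm at or before Breaking Update starts 8:20pm → clear.
News Block: ends 6:50pm at or before Breaking Update starts 8:20pm → clear.
Interview Recap: starts 8:30pm before Breaking Update ends 9pm, and ends 8:50pm after Breaking Update starts 8:20pm → overlap.
Review Update: starts 8:40pm before Breaking Update ends 9pm, and ends 9:10pm after Breaking Update starts 8:20pm → overlap.
Review Brief: starts 9:50pm at or after Breaking Update ends 9pm → clear.
Breaking Block: starts 10:40pm at or after Breaking Update ends 9pm → clear.
Market Roundup: starts 11:30pm at or after Breaking Update ends 9pm → clear.
Breaking Update overlaps Review Update, Interview Recap.

No — it overlaps Interview Recap, Review Update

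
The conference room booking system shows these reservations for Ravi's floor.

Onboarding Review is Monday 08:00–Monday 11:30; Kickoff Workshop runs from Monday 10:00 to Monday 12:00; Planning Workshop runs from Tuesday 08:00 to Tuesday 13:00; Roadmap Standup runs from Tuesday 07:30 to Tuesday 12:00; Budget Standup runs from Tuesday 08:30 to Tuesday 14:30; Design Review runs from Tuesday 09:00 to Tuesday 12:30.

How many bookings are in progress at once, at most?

Sweep the timeline, counting +1 at each start and −1 at each end (ends before starts at a tie):
Monday 08:00 start Onboarding Review → 1
Monday 10:00 start Kickoff Workshop → 2
Monday 11:30 end Onboarding Review → 1
Monday 12:00 end Kickoff Workshop → 0
Tuesday 07:30 start Roadmap Standup → 1
Tuesday 08:00 start Planning Workshop → 2
Tuesday 08:30 start Budget Standup → 3
Tuesday 09:00 start Design Review → 4
Tuesday 12:00 end Roadmap Standup → 3
Tuesday 12:30 end Design Review → 2
Tuesday 13:00 end Planning Workshop → 1
Tuesday 14:30 end Budget Standup → 0
Peak is 4, at Tuesday 09:00 (Budget Standup, Design Review, Planning Workshop, Roadmap Standup).

4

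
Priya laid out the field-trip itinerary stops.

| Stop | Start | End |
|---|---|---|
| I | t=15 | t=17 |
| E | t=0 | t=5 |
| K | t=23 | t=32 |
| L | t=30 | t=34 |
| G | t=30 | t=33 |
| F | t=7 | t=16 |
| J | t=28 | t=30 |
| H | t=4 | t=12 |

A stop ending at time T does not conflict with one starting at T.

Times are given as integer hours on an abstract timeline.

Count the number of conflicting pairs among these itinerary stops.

Check each pair: they overlap iff neither finishes before the other starts.
Sorted by start: E, H, F, I, K, J, G, L.
H starts before E ends → E and H overlap.
F starts after E ends — done with E.
F starts before H ends → H and F overlap.
I starts after H ends — done with H.
I starts before F ends → F and I overlap.
K starts after F ends — done with F.
K starts after I ends — done with I.
J starts before K ends → K and J overlap.
G starts before K ends → K and G overlap.
L starts before K ends → K and L overlap.
G starts exactly when J ends (back-to-back, no overlap) — done with J.
L starts before G ends → G and L overlap.
Overlapping pairs: E & H, F & H, F & I, G & K, G & L, J & K, K & L — 7 in total.

7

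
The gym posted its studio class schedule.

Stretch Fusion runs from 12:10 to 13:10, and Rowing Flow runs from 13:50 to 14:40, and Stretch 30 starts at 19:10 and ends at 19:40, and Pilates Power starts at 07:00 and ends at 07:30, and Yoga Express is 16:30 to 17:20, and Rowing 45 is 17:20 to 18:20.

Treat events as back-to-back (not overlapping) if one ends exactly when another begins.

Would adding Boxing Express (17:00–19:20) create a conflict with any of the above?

Yes — it overlaps Rowing 45, Stretch 30, Yoga Express

Pilates Power: ends 07:30 at or before Boxing Express starts 17:00 → clear.
Stretch Fusion: ends 13:10 at or before Boxing Express starts 17:00 → clear.
Rowing Flow: ends 14:40 at or before Boxing Express starts 17:00 → clear.
Yoga Express: starts 16:30 before Boxing Express ends 19:20, and ends 17:20 after Boxing Express starts 17:00 → overlap.
Rowing 45: starts 17:20 before Boxing Express ends 19:20, and ends 18:20 after Boxing Express starts 17:00 → overlap.
Stretch 30: starts 19:10 before Boxing Express ends 19:20, and ends 19:40 after Boxing Express starts 17:00 → overlap.
Boxing Express overlaps Rowing 45, Yoga Express, Stretch 30.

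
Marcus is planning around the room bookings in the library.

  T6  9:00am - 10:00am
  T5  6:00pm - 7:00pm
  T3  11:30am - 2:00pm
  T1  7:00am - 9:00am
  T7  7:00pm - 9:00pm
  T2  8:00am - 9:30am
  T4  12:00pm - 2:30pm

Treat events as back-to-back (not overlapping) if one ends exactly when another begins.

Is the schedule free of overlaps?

Two intervals overlap when each starts before the other ends.
Sorted by start: T1, T2, T6, T3, T4, T5, T7.
T2 starts before T1 ends → T1 and T2 overlap.
That's a conflict, so the schedule is not conflict-free.

No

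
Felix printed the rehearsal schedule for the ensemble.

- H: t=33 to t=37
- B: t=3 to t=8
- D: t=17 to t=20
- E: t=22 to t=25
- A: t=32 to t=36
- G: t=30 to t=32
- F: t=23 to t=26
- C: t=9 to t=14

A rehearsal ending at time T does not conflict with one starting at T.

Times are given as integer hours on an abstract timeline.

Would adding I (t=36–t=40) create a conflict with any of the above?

B: ends t=8 at or before I starts t=36 → clear.
C: ends t=14 at or before I starts t=36 → clear.
D: ends t=20 at or before I starts t=36 → clear.
E: ends t=25 at or before I starts t=36 → clear.
F: ends t=26 at or before I starts t=36 → clear.
G: ends t=32 at or before I starts t=36 → clear.
A: ends t=36 at or before I starts t=36 → clear.
H: starts t=33 before I ends t=40, and ends t=37 after I starts t=36 → overlap.
I overlaps H.

Yes — it overlaps H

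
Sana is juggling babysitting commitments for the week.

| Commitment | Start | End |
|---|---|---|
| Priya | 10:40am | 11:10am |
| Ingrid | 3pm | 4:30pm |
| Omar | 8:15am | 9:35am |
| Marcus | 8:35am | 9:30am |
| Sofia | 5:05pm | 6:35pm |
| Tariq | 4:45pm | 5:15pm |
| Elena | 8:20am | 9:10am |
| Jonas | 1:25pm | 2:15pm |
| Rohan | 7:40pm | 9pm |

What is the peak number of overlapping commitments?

3

Sweep the timeline, counting +1 at each start and −1 at each end (ends before starts at a tie):
8:15am start Omar → 1
8:20am start Elena → 2
8:35am start Marcus → 3
9:10am end Elena → 2
9:30am end Marcus → 1
9:35am end Omar → 0
10:40am start Priya → 1
11:10am end Priya → 0
1:25pm start Jonas → 1
2:15pm end Jonas → 0
3pm start Ingrid → 1
4:30pm end Ingrid → 0
4:45pm start Tariq → 1
5:05pm start Sofia → 2
5:15pm end Tariq → 1
6:35pm end Sofia → 0
7:40pm start Rohan → 1
9pm end Rohan → 0
Peak is 3, at 8:35am (Elena, Marcus, Omar).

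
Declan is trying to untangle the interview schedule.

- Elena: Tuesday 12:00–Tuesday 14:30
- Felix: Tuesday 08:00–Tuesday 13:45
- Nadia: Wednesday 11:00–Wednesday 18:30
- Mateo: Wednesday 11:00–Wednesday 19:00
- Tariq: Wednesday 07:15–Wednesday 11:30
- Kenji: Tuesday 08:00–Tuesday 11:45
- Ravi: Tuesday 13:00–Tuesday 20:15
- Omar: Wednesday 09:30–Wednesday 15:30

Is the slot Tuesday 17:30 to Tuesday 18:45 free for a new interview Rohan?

Felix: ends Tuesday 13:45 at or before Rohan starts Tuesday 17:30 → clear.
Kenji: ends Tuesday 11:45 at or before Rohan starts Tuesday 17:30 → clear.
Elena: ends Tuesday 14:30 at or before Rohan starts Tuesday 17:30 → clear.
Ravi: starts Tuesday 13:00 before Rohan ends Tuesday 18:45, and ends Tuesday 20:15 after Rohan starts Tuesday 17:30 → overlap.
Tariq: starts Wednesday 07:15 at or after Rohan ends Tuesday 18:45 → clear.
Omar: starts Wednesday 09:30 at or after Rohan ends Tuesday 18:45 → clear.
Nadia: starts Wednesday 11:00 at or after Rohan ends Tuesday 18:45 → clear.
Mateo: starts Wednesday 11:00 at or after Rohan ends Tuesday 18:45 → clear.
Rohan overlaps Ravi.

No — it overlaps Ravi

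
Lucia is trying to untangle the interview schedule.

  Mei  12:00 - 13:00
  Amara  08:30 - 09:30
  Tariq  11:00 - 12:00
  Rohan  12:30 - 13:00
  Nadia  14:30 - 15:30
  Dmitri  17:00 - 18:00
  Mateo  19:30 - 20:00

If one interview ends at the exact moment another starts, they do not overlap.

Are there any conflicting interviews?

Yes

Sorted by start: Amara, Tariq, Mei, Rohan, Nadia, Dmitri, Mateo.
Tariq starts after Amara ends; Amara is clear from here.
Mei starts exactly when Tariq ends (back-to-back, no overlap); Tariq is clear from here.
Rohan starts before Mei ends → Mei and Rohan overlap.
That's a conflict, so the schedule is not conflict-free.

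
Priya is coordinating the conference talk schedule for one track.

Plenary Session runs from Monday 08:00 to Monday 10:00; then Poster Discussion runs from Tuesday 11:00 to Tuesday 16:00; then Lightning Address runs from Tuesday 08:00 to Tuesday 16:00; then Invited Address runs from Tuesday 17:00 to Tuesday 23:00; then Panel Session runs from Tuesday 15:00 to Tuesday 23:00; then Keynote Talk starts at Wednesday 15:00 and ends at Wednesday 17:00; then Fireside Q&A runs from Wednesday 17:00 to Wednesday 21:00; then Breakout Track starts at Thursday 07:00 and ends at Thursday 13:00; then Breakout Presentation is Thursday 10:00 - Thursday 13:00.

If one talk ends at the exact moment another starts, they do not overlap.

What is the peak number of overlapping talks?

3

Walk through starts and ends in time order (an end at T is processed before a start at T):
Monday 08:00 start Plenary Session → 1
Monday 10:00 end Plenary Session → 0
Tuesday 08:00 start Lightning Address → 1
Tuesday 11:00 start Poster Discussion → 2
Tuesday 15:00 start Panel Session → 3
Tuesday 16:00 end Lightning Address → 2
Tuesday 16:00 end Poster Discussion → 1
Tuesday 17:00 start Invited Address → 2
Tuesday 23:00 end Invited Address → 1
Tuesday 23:00 end Panel Session → 0
Wednesday 15:00 start Keynote Talk → 1
Wednesday 17:00 end Keynote Talk → 0
Wednesday 17:00 start Fireside Q&A → 1
Wednesday 21:00 end Fireside Q&A → 0
Thursday 07:00 start Breakout Track → 1
Thursday 10:00 start Breakout Presentation → 2
Thursday 13:00 end Breakout Presentation → 1
Thursday 13:00 end Breakout Track → 0
Peak is 3, at Tuesday 15:00 (Lightning Address, Panel Session, Poster Discussion).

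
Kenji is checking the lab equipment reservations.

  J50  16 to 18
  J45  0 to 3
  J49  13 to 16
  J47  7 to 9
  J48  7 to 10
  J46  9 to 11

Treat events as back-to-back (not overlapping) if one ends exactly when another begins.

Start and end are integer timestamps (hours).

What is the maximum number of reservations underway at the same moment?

Sweep the timeline, counting +1 at each start and −1 at each end (ends before starts at a tie):
0 start J45 → 1
3 end J45 → 0
7 start J47 → 1
7 start J48 → 2
9 end J47 → 1
9 start J46 → 2
10 end J48 → 1
11 end J46 → 0
13 start J49 → 1
16 end J49 → 0
16 start J50 → 1
18 end J50 → 0
Peak is 2, at 7 (J47, J48).

2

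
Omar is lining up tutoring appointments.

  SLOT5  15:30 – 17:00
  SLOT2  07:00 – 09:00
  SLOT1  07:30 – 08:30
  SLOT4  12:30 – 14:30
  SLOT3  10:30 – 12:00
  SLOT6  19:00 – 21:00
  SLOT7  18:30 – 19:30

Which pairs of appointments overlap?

SLOT1 & SLOT2, SLOT6 & SLOT7

Sorted by start: SLOT2, SLOT1, SLOT3, SLOT4, SLOT5, SLOT7, SLOT6.
SLOT1 starts before SLOT2 ends → SLOT2 and SLOT1 overlap.
SLOT3 starts after SLOT2 ends, so nothing later overlaps SLOT2 either.
SLOT3 starts after SLOT1 ends, so nothing later overlaps SLOT1 either.
SLOT4 starts after SLOT3 ends, so nothing later overlaps SLOT3 either.
SLOT5 starts after SLOT4 ends, so nothing later overlaps SLOT4 either.
SLOT7 starts after SLOT5 ends, so nothing later overlaps SLOT5 either.
SLOT6 starts before SLOT7 ends → SLOT7 and SLOT6 overlap.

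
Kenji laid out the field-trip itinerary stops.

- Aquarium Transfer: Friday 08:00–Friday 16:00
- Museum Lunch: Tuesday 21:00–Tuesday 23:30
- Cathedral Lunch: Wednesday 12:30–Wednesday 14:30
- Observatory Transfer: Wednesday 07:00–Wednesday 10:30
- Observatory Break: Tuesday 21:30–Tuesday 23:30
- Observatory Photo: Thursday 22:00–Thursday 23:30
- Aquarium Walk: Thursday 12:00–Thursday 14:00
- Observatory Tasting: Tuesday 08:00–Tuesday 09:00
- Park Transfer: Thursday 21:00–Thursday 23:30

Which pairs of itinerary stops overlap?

Museum Lunch & Observatory Break, Observatory Photo & Park Transfer

Sorted by start: Observatory Tasting, Museum Lunch, Observatory Break, Observatory Transfer, Cathedral Lunch, Aquarium Walk, Park Transfer, Observatory Photo, Aquarium Transfer.
Museum Lunch starts after Observatory Tasting ends — done with Observatory Tasting.
Observatory Break starts before Museum Lunch ends → Museum Lunch and Observatory Break overlap.
Observatory Transfer starts after Museum Lunch ends — done with Museum Lunch.
Observatory Transfer starts after Observatory Break ends — done with Observatory Break.
Cathedral Lunch starts after Observatory Transfer ends — done with Observatory Transfer.
Aquarium Walk starts after Cathedral Lunch ends — done with Cathedral Lunch.
Park Transfer starts after Aquarium Walk ends — done with Aquarium Walk.
Observatory Photo starts before Park Transfer ends → Park Transfer and Observatory Photo overlap.
Aquarium Transfer starts after Park Transfer ends.
Aquarium Transfer starts after Observatory Photo ends.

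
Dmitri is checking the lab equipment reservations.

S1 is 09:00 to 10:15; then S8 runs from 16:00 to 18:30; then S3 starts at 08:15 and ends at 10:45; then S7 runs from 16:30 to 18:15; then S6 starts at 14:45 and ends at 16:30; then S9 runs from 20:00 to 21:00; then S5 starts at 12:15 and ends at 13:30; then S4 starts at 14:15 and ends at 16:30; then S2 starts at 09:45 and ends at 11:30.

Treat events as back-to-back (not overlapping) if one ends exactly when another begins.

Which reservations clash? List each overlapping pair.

S1 & S2, S1 & S3, S2 & S3, S4 & S6, S4 & S8, S6 & S8, S7 & S8

Check each pair: they overlap iff neither finishes before the other starts.
Sorted by start: S3, S1, S2, S5, S4, S6, S8, S7, S9.
S1 starts before S3 ends → S3 and S1 overlap.
S2 starts before S3 ends → S3 and S2 overlap.
S5 starts after S3 ends, so S3 has no further overlaps.
S2 starts before S1 ends → S1 and S2 overlap.
S5 starts after S1 ends, so S1 has no further overlaps.
S5 starts after S2 ends, so S2 has no further overlaps.
S4 starts after S5 ends, so S5 has no further overlaps.
S6 starts before S4 ends → S4 and S6 overlap.
S8 starts before S4 ends → S4 and S8 overlap.
S7 starts exactly when S4 ends (back-to-back, no overlap), so S4 has no further overlaps.
S8 starts before S6 ends → S6 and S8 overlap.
S7 starts exactly when S6 ends (back-to-back, no overlap), so S6 has no further overlaps.
S7 starts before S8 ends → S8 and S7 overlap.
S9 starts after S8 ends.
S9 starts after S7 ends.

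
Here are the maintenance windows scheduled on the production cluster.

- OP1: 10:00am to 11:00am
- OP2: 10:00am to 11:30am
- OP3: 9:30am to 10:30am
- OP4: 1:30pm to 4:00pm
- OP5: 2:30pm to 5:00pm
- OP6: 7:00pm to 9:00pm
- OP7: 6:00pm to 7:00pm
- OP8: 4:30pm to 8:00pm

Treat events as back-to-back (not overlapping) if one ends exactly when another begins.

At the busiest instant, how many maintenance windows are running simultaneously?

Sweep the timeline, counting +1 at each start and −1 at each end (ends before starts at a tie):
9:30am start OP3 → 1
10:00am start OP1 → 2
10:00am start OP2 → 3
10:30am end OP3 → 2
11:00am end OP1 → 1
11:30am end OP2 → 0
1:30pm start OP4 → 1
2:30pm start OP5 → 2
4:00pm end OP4 → 1
4:30pm start OP8 → 2
5:00pm end OP5 → 1
6:00pm start OP7 → 2
7:00pm end OP7 → 1
7:00pm start OP6 → 2
8:00pm end OP8 → 1
9:00pm end OP6 → 0
Peak is 3, at 10:00am (OP1, OP2, OP3).

3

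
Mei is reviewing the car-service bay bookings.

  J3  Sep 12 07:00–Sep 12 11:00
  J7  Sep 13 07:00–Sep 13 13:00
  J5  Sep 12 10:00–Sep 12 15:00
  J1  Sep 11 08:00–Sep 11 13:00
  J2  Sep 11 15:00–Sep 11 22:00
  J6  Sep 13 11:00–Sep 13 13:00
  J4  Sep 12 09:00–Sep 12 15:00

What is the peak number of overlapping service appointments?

Walk through starts and ends in time order (an end at T is processed before a start at T):
Sep 11 08:00 start J1 → 1
Sep 11 13:00 end J1 → 0
Sep 11 15:00 start J2 → 1
Sep 11 22:00 end J2 → 0
Sep 12 07:00 start J3 → 1
Sep 12 09:00 start J4 → 2
Sep 12 10:00 start J5 → 3
Sep 12 11:00 end J3 → 2
Sep 12 15:00 end J4 → 1
Sep 12 15:00 end J5 → 0
Sep 13 07:00 start J7 → 1
Sep 13 11:00 start J6 → 2
Sep 13 13:00 end J6 → 1
Sep 13 13:00 end J7 → 0
Peak is 3, at Sep 12 10:00 (J3, J4, J5).

3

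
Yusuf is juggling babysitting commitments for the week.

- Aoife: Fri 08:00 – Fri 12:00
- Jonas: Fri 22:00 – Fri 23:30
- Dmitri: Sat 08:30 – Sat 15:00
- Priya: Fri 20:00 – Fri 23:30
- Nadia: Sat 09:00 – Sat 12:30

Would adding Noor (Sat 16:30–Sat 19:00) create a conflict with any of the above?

No — it doesn't clash with anything

Aoife: ends Fri 12:00 at or before Noor starts Sat 16:30 → clear.
Priya: ends Fri 23:30 at or before Noor starts Sat 16:30 → clear.
Jonas: ends Fri 23:30 at or before Noor starts Sat 16:30 → clear.
Dmitri: ends Sat 15:00 at or before Noor starts Sat 16:30 → clear.
Nadia: ends Sat 12:30 at or before Noor starts Sat 16:30 → clear.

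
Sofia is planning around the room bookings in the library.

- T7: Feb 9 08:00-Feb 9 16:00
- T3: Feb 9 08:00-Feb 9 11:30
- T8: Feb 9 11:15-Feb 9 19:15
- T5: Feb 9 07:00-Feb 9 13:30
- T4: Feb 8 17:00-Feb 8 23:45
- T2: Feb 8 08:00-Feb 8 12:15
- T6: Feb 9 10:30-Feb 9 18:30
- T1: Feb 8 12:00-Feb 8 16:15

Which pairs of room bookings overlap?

Sorted by start: T2, T1, T4, T5, T3, T7, T6, T8.
T1 starts before T2 ends → T2 and T1 overlap.
T4 starts after T2 ends — done with T2.
T4 starts after T1 ends — done with T1.
T5 starts after T4 ends — done with T4.
T3 starts before T5 ends → T5 and T3 overlap.
T7 starts before T5 ends → T5 and T7 overlap.
T6 starts before T5 ends → T5 and T6 overlap.
T8 starts before T5 ends → T5 and T8 overlap.
T7 starts before T3 ends → T3 and T7 overlap.
T6 starts before T3 ends → T3 and T6 overlap.
T8 starts before T3 ends → T3 and T8 overlap.
T6 starts before T7 ends → T7 and T6 overlap.
T8 starts before T7 ends → T7 and T8 overlap.
T8 starts before T6 ends → T6 and T8 overlap.

T1 & T2, T3 & T5, T3 & T6, T3 & T7, T3 & T8, T5 & T6, T5 & T7, T5 & T8, T6 & T7, T6 & T8, T7 & T8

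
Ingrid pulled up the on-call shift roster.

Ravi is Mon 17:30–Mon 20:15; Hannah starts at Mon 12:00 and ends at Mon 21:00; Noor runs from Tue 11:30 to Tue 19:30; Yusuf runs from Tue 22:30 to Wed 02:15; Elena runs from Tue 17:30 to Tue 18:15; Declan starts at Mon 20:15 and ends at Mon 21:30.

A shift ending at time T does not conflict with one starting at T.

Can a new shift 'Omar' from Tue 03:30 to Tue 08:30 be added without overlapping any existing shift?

Hannah: ends Mon 21:00 at or before Omar starts Tue 03:30 → clear.
Ravi: ends Mon 20:15 at or before Omar starts Tue 03:30 → clear.
Declan: ends Mon 21:30 at or before Omar starts Tue 03:30 → clear.
Noor: starts Tue 11:30 at or after Omar ends Tue 08:30 → clear.
Elena: starts Tue 17:30 at or after Omar ends Tue 08:30 → clear.
Yusuf: starts Tue 22:30 at or after Omar ends Tue 08:30 → clear.

Yes — the slot is free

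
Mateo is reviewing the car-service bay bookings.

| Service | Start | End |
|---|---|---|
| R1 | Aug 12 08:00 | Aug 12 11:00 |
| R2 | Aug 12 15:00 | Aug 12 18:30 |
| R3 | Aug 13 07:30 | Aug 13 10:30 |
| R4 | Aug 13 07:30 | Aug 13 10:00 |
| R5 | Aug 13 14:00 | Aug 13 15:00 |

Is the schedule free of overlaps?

No

Sorted by start: R1, R2, R3, R4, R5.
R2 starts after R1 ends, so R1 has no further overlaps.
R3 starts after R2 ends, so R2 has no further overlaps.
R4 starts before R3 ends → R3 and R4 overlap.
That's a conflict, so the schedule is not conflict-free.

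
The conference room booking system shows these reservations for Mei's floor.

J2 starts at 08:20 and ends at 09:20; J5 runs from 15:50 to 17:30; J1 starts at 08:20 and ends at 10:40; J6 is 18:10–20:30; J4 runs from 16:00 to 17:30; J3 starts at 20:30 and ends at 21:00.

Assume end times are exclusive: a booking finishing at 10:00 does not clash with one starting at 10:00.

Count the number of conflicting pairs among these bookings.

2

Sorted by start: J1, J2, J5, J4, J6, J3.
J2 starts before J1 ends → J1 and J2 overlap.
J5 starts after J1 ends — done with J1.
J5 starts after J2 ends — done with J2.
J4 starts before J5 ends → J5 and J4 overlap.
J6 starts after J5 ends — done with J5.
J6 starts after J4 ends — done with J4.
J3 starts exactly when J6 ends (back-to-back, no overlap).
Overlapping pairs: J1 & J2, J4 & J5 — 2 in total.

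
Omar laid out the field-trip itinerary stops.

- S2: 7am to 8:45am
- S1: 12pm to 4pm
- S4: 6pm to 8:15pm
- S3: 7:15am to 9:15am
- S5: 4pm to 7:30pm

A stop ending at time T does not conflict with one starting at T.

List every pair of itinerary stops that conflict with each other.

S2 & S3, S4 & S5

Sorted by start: S2, S3, S1, S5, S4.
S3 starts before S2 ends → S2 and S3 overlap.
S1 starts after S2 ends, so S2 has no further overlaps.
S1 starts after S3 ends, so S3 has no further overlaps.
S5 starts exactly when S1 ends (back-to-back, no overlap), so S1 has no further overlaps.
S4 starts before S5 ends → S5 and S4 overlap.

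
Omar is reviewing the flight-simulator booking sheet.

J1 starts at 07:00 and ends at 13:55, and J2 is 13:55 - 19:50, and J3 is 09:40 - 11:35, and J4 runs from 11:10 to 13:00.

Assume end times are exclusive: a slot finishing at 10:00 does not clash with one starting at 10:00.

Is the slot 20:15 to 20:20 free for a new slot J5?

Yes — the slot is free

J1: ends 13:55 at or before J5 starts 20:15 → clear.
J3: ends 11:35 at or before J5 starts 20:15 → clear.
J4: ends 13:00 at or before J5 starts 20:15 → clear.
J2: ends 19:50 at or before J5 starts 20:15 → clear.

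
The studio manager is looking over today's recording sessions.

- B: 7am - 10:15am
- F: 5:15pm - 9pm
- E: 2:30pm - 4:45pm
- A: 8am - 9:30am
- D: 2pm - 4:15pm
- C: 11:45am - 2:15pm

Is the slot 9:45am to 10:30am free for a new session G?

No — it overlaps B

B: starts 7am before G ends 10:30am, and ends 10:15am after G starts 9:45am → overlap.
A: ends 9:30am at or before G starts 9:45am → clear.
C: starts 11:45am at or after G ends 10:30am → clear.
D: starts 2pm at or after G ends 10:30am → clear.
E: starts 2:30pm at or after G ends 10:30am → clear.
F: starts 5:15pm at or after G ends 10:30am → clear.
G overlaps B.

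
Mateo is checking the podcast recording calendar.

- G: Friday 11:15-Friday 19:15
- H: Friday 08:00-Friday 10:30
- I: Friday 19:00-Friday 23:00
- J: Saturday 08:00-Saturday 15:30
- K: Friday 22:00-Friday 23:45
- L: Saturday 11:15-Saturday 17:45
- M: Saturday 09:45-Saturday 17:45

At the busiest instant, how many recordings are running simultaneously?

3

Sweep the timeline, counting +1 at each start and −1 at each end (ends before starts at a tie):
Friday 08:00 start H → 1
Friday 10:30 end H → 0
Friday 11:15 start G → 1
Friday 19:00 start I → 2
Friday 19:15 end G → 1
Friday 22:00 start K → 2
Friday 23:00 end I → 1
Friday 23:45 end K → 0
Saturday 08:00 start J → 1
Saturday 09:45 start M → 2
Saturday 11:15 start L → 3
Saturday 15:30 end J → 2
Saturday 17:45 end L → 1
Saturday 17:45 end M → 0
Peak is 3, at Saturday 11:15 (J, L, M).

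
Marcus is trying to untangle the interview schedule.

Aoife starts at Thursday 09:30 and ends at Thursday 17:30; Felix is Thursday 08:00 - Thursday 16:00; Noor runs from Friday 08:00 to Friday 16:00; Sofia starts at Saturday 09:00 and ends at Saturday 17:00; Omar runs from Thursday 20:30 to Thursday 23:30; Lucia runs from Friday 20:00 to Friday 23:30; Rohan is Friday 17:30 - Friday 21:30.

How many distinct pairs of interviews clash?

2

Sorted by start: Felix, Aoife, Omar, Noor, Rohan, Lucia, Sofia.
Aoife starts before Felix ends → Felix and Aoife overlap.
Omar starts after Felix ends, so Felix has no further overlaps.
Omar starts after Aoife ends, so Aoife has no further overlaps.
Noor starts after Omar ends, so Omar has no further overlaps.
Rohan starts after Noor ends, so Noor has no further overlaps.
Lucia starts before Rohan ends → Rohan and Lucia overlap.
Sofia starts after Rohan ends.
Sofia starts after Lucia ends.
Overlapping pairs: Aoife & Felix, Lucia & Rohan — 2 in total.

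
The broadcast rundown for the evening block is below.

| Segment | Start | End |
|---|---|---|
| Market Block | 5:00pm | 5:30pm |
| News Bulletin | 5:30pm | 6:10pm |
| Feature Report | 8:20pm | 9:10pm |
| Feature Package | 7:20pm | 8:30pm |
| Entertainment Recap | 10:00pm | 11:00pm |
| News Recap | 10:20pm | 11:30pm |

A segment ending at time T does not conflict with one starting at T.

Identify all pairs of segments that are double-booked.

Check each pair: they overlap iff neither finishes before the other starts.
Sorted by start: Market Block, News Bulletin, Feature Package, Feature Report, Entertainment Recap, News Recap.
News Bulletin starts exactly when Market Block ends (back-to-back, no overlap), so Market Block has no further overlaps.
Feature Package starts after News Bulletin ends, so News Bulletin has no further overlaps.
Feature Report starts before Feature Package ends → Feature Package and Feature Report overlap.
Entertainment Recap starts after Feature Package ends, so Feature Package has no further overlaps.
Entertainment Recap starts after Feature Report ends, so Feature Report has no further overlaps.
News Recap starts before Entertainment Recap ends → Entertainment Recap and News Recap overlap.

Entertainment Recap & News Recap, Feature Package & Feature Report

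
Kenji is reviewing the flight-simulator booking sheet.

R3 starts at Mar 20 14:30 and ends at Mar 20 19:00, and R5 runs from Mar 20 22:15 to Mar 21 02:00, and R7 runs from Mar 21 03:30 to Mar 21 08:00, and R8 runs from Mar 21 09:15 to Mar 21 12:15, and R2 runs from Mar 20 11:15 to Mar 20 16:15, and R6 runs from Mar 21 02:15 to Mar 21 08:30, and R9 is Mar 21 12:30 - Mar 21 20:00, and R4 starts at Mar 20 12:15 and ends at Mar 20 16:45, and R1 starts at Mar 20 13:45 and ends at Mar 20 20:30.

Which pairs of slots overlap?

Two intervals overlap when each starts before the other ends.
Sorted by start: R2, R4, R1, R3, R5, R6, R7, R8, R9.
R4 starts before R2 ends → R2 and R4 overlap.
R1 starts before R2 ends → R2 and R1 overlap.
R3 starts before R2 ends → R2 and R3 overlap.
R5 starts after R2 ends — done with R2.
R1 starts before R4 ends → R4 and R1 overlap.
R3 starts before R4 ends → R4 and R3 overlap.
R5 starts after R4 ends — done with R4.
R3 starts before R1 ends → R1 and R3 overlap.
R5 starts after R1 ends — done with R1.
R5 starts after R3 ends — done with R3.
R6 starts after R5 ends — done with R5.
R7 starts before R6 ends → R6 and R7 overlap.
R8 starts after R6 ends — done with R6.
R8 starts after R7 ends — done with R7.
R9 starts after R8 ends.

R1 & R2, R1 & R3, R1 & R4, R2 & R3, R2 & R4, R3 & R4, R6 & R7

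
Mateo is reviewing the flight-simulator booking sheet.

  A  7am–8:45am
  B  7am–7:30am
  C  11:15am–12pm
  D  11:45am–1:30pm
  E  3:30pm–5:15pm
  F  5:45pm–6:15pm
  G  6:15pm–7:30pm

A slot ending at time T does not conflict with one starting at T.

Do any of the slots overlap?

Yes

Sorted by start: A, B, C, D, E, F, G.
B starts before A ends → A and B overlap.
That's a conflict, so the schedule is not conflict-free.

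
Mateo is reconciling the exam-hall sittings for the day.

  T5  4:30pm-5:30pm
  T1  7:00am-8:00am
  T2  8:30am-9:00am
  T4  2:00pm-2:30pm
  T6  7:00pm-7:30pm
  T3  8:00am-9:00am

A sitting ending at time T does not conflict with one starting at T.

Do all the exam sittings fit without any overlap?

Two intervals overlap when each starts before the other ends.
Sorted by start: T1, T3, T2, T4, T5, T6.
T3 starts exactly when T1 ends (back-to-back, no overlap); T1 is clear from here.
T2 starts before T3 ends → T3 and T2 overlap.
That's a conflict, so the schedule is not conflict-free.

No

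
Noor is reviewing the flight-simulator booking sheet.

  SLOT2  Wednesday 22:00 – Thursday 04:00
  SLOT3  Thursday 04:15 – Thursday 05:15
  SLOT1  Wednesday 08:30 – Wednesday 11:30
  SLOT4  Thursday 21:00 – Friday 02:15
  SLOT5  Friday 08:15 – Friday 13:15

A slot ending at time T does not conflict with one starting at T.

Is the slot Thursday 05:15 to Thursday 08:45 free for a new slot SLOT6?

Yes — the slot is free

SLOT1: ends Wednesday 11:30 at or before SLOT6 starts Thursday 05:15 → clear.
SLOT2: ends Thursday 04:00 at or before SLOT6 starts Thursday 05:15 → clear.
SLOT3: ends Thursday 05:15 at or before SLOT6 starts Thursday 05:15 → clear.
SLOT4: starts Thursday 21:00 at or after SLOT6 ends Thursday 08:45 → clear.
SLOT5: starts Friday 08:15 at or after SLOT6 ends Thursday 08:45 → clear.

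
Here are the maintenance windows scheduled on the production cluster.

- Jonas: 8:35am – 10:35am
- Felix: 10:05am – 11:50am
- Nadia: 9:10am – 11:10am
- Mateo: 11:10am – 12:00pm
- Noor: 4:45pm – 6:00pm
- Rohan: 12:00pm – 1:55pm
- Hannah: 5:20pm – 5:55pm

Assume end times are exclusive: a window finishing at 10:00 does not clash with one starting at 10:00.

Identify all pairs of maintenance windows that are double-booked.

Felix & Jonas, Felix & Mateo, Felix & Nadia, Hannah & Noor, Jonas & Nadia

Two intervals overlap when each starts before the other ends.
Sorted by start: Jonas, Nadia, Felix, Mateo, Rohan, Noor, Hannah.
Nadia starts before Jonas ends → Jonas and Nadia overlap.
Felix starts before Jonas ends → Jonas and Felix overlap.
Mateo starts after Jonas ends, so nothing later overlaps Jonas either.
Felix starts before Nadia ends → Nadia and Felix overlap.
Mateo starts exactly when Nadia ends (back-to-back, no overlap), so nothing later overlaps Nadia either.
Mateo starts before Felix ends → Felix and Mateo overlap.
Rohan starts after Felix ends, so nothing later overlaps Felix either.
Rohan starts exactly when Mateo ends (back-to-back, no overlap), so nothing later overlaps Mateo either.
Noor starts after Rohan ends, so nothing later overlaps Rohan either.
Hannah starts before Noor ends → Noor and Hannah overlap.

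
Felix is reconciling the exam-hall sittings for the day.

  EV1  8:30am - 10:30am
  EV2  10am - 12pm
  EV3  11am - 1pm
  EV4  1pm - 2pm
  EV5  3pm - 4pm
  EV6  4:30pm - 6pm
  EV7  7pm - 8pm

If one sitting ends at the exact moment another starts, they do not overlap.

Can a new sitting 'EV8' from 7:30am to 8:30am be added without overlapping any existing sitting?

EV1: starts 8:30am at or after EV8 ends 8:30am → clear.
EV2: starts 10am at or after EV8 ends 8:30am → clear.
EV3: starts 11am at or after EV8 ends 8:30am → clear.
EV4: starts 1pm at or after EV8 ends 8:30am → clear.
EV5: starts 3pm at or after EV8 ends 8:30am → clear.
EV6: starts 4:30pm at or after EV8 ends 8:30am → clear.
EV7: starts 7pm at or after EV8 ends 8:30am → clear.

Yes — the slot is free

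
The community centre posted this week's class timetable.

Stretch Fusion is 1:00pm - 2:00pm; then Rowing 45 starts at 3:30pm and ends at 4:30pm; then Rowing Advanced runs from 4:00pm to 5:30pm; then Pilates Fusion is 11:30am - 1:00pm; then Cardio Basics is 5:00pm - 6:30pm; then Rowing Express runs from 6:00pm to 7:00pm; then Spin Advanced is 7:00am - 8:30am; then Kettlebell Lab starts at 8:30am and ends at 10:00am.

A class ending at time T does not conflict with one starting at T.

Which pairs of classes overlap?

Cardio Basics & Rowing Advanced, Cardio Basics & Rowing Express, Rowing 45 & Rowing Advanced

Sorted by start: Spin Advanced, Kettlebell Lab, Pilates Fusion, Stretch Fusion, Rowing 45, Rowing Advanced, Cardio Basics, Rowing Express.
Kettlebell Lab starts exactly when Spin Advanced ends (back-to-back, no overlap) — done with Spin Advanced.
Pilates Fusion starts after Kettlebell Lab ends — done with Kettlebell Lab.
Stretch Fusion starts exactly when Pilates Fusion ends (back-to-back, no overlap) — done with Pilates Fusion.
Rowing 45 starts after Stretch Fusion ends — done with Stretch Fusion.
Rowing Advanced starts before Rowing 45 ends → Rowing 45 and Rowing Advanced overlap.
Cardio Basics starts after Rowing 45 ends — done with Rowing 45.
Cardio Basics starts before Rowing Advanced ends → Rowing Advanced and Cardio Basics overlap.
Rowing Express starts after Rowing Advanced ends.
Rowing Express starts before Cardio Basics ends → Cardio Basics and Rowing Express overlap.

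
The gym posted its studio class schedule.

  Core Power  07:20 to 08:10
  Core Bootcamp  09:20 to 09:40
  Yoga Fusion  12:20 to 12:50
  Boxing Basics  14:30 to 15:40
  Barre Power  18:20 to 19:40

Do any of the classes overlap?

No

Sorted by start: Core Power, Core Bootcamp, Yoga Fusion, Boxing Basics, Barre Power.
Core Bootcamp starts after Core Power ends, so Core Power has no further overlaps.
Yoga Fusion starts after Core Bootcamp ends, so Core Bootcamp has no further overlaps.
Boxing Basics starts after Yoga Fusion ends, so Yoga Fusion has no further overlaps.
Barre Power starts after Boxing Basics ends.
Every pair is clear; the schedule has no overlaps.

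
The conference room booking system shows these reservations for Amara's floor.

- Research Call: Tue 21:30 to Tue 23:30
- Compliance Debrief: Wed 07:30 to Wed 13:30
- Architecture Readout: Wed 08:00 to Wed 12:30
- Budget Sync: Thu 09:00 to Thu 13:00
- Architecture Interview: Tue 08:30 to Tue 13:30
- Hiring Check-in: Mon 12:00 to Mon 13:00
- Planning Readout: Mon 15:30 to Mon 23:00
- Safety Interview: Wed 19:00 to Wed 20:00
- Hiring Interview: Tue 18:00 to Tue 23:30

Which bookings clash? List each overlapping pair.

Architecture Readout & Compliance Debrief, Hiring Interview & Research Call

Sorted by start: Hiring Check-in, Planning Readout, Architecture Interview, Hiring Interview, Research Call, Compliance Debrief, Architecture Readout, Safety Interview, Budget Sync.
Planning Readout starts after Hiring Check-in ends — done with Hiring Check-in.
Architecture Interview starts after Planning Readout ends — done with Planning Readout.
Hiring Interview starts after Architecture Interview ends — done with Architecture Interview.
Research Call starts before Hiring Interview ends → Hiring Interview and Research Call overlap.
Compliance Debrief starts after Hiring Interview ends — done with Hiring Interview.
Compliance Debrief starts after Research Call ends — done with Research Call.
Architecture Readout starts before Compliance Debrief ends → Compliance Debrief and Architecture Readout overlap.
Safety Interview starts after Compliance Debrief ends — done with Compliance Debrief.
Safety Interview starts after Architecture Readout ends — done with Architecture Readout.
Budget Sync starts after Safety Interview ends.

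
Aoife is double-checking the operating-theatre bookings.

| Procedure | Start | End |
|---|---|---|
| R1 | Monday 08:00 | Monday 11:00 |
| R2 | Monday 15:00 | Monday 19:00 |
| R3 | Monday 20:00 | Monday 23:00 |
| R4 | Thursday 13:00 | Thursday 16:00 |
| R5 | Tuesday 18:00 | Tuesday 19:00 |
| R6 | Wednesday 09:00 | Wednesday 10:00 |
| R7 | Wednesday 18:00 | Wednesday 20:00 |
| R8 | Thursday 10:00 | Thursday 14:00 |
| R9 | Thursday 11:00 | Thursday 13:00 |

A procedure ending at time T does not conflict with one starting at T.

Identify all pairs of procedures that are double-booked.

Sorted by start: R1, R2, R3, R5, R6, R7, R8, R9, R4.
R2 starts after R1 ends, so nothing later overlaps R1 either.
R3 starts after R2 ends, so nothing later overlaps R2 either.
R5 starts after R3 ends, so nothing later overlaps R3 either.
R6 starts after R5 ends, so nothing later overlaps R5 either.
R7 starts after R6 ends, so nothing later overlaps R6 either.
R8 starts after R7 ends, so nothing later overlaps R7 either.
R9 starts before R8 ends → R8 and R9 overlap.
R4 starts before R8 ends → R8 and R4 overlap.
R4 starts exactly when R9 ends (back-to-back, no overlap).

R4 & R8, R8 & R9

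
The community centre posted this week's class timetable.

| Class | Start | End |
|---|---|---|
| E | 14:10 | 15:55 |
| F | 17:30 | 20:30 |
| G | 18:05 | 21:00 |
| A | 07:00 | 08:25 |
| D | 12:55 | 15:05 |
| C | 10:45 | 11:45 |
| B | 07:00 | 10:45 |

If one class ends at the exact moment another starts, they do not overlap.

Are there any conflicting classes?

Yes

Sorted by start: A, B, C, D, E, F, G.
B starts before A ends → A and B overlap.
That's a conflict, so the schedule is not conflict-free.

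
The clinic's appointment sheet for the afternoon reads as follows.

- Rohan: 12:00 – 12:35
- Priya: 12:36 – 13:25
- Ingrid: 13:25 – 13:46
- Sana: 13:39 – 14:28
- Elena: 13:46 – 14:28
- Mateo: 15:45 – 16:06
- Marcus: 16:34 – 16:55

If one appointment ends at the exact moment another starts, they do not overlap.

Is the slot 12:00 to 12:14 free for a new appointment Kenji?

Rohan: starts 12:00 before Kenji ends 12:14, and ends 12:35 after Kenji starts 12:00 → overlap.
Priya: starts 12:36 at or after Kenji ends 12:14 → clear.
Ingrid: starts 13:25 at or after Kenji ends 12:14 → clear.
Sana: starts 13:39 at or after Kenji ends 12:14 → clear.
Elena: starts 13:46 at or after Kenji ends 12:14 → clear.
Mateo: starts 15:45 at or after Kenji ends 12:14 → clear.
Marcus: starts 16:34 at or after Kenji ends 12:14 → clear.
Kenji overlaps Rohan.

No — it overlaps Rohan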